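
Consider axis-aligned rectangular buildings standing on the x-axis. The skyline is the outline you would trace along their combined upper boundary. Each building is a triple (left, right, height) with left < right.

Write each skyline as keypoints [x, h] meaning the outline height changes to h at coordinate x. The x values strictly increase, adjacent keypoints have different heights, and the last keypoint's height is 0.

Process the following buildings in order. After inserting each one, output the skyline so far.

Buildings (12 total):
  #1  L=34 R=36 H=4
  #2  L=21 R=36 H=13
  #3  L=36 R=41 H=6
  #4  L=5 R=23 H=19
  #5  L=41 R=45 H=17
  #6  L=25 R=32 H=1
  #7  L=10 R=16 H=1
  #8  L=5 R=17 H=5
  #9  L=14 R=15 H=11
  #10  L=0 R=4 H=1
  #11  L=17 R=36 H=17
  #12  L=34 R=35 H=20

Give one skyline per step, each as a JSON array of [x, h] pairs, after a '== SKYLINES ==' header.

== SKYLINES ==
[[34,4],[36,0]]
[[21,13],[36,0]]
[[21,13],[36,6],[41,0]]
[[5,19],[23,13],[36,6],[41,0]]
[[5,19],[23,13],[36,6],[41,17],[45,0]]
[[5,19],[23,13],[36,6],[41,17],[45,0]]
[[5,19],[23,13],[36,6],[41,17],[45,0]]
[[5,19],[23,13],[36,6],[41,17],[45,0]]
[[5,19],[23,13],[36,6],[41,17],[45,0]]
[[0,1],[4,0],[5,19],[23,13],[36,6],[41,17],[45,0]]
[[0,1],[4,0],[5,19],[23,17],[36,6],[41,17],[45,0]]
[[0,1],[4,0],[5,19],[23,17],[34,20],[35,17],[36,6],[41,17],[45,0]]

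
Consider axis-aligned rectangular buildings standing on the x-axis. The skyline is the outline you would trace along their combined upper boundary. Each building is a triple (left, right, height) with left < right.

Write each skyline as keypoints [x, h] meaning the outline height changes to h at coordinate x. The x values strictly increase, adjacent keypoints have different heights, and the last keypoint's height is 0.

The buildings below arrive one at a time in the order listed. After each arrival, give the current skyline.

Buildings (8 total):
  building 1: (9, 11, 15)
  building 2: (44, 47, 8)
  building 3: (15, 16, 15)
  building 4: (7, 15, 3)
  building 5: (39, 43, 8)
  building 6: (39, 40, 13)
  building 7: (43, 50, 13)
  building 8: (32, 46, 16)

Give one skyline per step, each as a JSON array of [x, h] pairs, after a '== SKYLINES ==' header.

== SKYLINES ==
[[9,15],[11,0]]
[[9,15],[11,0],[44,8],[47,0]]
[[9,15],[11,0],[15,15],[16,0],[44,8],[47,0]]
[[7,3],[9,15],[11,3],[15,15],[16,0],[44,8],[47,0]]
[[7,3],[9,15],[11,3],[15,15],[16,0],[39,8],[43,0],[44,8],[47,0]]
[[7,3],[9,15],[11,3],[15,15],[16,0],[39,13],[40,8],[43,0],[44,8],[47,0]]
[[7,3],[9,15],[11,3],[15,15],[16,0],[39,13],[40,8],[43,13],[50,0]]
[[7,3],[9,15],[11,3],[15,15],[16,0],[32,16],[46,13],[50,0]]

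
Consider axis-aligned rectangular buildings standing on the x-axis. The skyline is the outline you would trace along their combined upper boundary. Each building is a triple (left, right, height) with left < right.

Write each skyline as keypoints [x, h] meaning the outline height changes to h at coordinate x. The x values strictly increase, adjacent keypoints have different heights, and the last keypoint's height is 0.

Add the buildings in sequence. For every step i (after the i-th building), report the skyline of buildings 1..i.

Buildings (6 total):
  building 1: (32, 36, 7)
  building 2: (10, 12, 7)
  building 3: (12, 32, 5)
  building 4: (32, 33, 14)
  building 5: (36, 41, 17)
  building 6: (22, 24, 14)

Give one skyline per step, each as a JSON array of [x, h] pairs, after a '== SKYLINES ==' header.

== SKYLINES ==
[[32,7],[36,0]]
[[10,7],[12,0],[32,7],[36,0]]
[[10,7],[12,5],[32,7],[36,0]]
[[10,7],[12,5],[32,14],[33,7],[36,0]]
[[10,7],[12,5],[32,14],[33,7],[36,17],[41,0]]
[[10,7],[12,5],[22,14],[24,5],[32,14],[33,7],[36,17],[41,0]]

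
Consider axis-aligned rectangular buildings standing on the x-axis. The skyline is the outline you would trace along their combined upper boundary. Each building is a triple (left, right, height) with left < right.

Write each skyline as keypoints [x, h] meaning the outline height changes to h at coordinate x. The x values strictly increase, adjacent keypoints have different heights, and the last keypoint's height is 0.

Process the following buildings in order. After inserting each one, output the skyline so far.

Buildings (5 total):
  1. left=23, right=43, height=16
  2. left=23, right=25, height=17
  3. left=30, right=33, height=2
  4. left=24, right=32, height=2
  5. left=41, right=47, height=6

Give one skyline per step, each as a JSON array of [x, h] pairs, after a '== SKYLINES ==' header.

== SKYLINES ==
[[23,16],[43,0]]
[[23,17],[25,16],[43,0]]
[[23,17],[25,16],[43,0]]
[[23,17],[25,16],[43,0]]
[[23,17],[25,16],[43,6],[47,0]]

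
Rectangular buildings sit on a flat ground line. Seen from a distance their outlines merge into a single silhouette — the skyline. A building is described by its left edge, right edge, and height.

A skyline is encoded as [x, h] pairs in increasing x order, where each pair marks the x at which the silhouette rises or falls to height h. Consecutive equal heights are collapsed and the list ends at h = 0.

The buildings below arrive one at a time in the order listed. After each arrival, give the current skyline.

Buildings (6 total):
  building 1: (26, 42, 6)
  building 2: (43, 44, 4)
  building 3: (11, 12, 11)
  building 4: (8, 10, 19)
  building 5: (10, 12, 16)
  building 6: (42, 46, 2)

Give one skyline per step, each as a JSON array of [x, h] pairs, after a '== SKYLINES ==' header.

== SKYLINES ==
[[26,6],[42,0]]
[[26,6],[42,0],[43,4],[44,0]]
[[11,11],[12,0],[26,6],[42,0],[43,4],[44,0]]
[[8,19],[10,0],[11,11],[12,0],[26,6],[42,0],[43,4],[44,0]]
[[8,19],[10,16],[12,0],[26,6],[42,0],[43,4],[44,0]]
[[8,19],[10,16],[12,0],[26,6],[42,2],[43,4],[44,2],[46,0]]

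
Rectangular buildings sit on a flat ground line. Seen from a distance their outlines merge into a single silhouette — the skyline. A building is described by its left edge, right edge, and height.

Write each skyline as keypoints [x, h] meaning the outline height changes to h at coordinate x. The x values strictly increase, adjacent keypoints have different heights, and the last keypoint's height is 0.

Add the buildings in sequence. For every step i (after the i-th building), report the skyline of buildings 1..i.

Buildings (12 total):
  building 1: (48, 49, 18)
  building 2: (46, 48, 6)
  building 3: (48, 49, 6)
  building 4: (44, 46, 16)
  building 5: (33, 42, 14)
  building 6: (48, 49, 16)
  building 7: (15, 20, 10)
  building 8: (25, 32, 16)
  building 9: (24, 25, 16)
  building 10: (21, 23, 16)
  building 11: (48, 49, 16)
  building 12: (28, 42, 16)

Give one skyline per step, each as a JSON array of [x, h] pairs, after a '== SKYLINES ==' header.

== SKYLINES ==
[[48,18],[49,0]]
[[46,6],[48,18],[49,0]]
[[46,6],[48,18],[49,0]]
[[44,16],[46,6],[48,18],[49,0]]
[[33,14],[42,0],[44,16],[46,6],[48,18],[49,0]]
[[33,14],[42,0],[44,16],[46,6],[48,18],[49,0]]
[[15,10],[20,0],[33,14],[42,0],[44,16],[46,6],[48,18],[49,0]]
[[15,10],[20,0],[25,16],[32,0],[33,14],[42,0],[44,16],[46,6],[48,18],[49,0]]
[[15,10],[20,0],[24,16],[32,0],[33,14],[42,0],[44,16],[46,6],[48,18],[49,0]]
[[15,10],[20,0],[21,16],[23,0],[24,16],[32,0],[33,14],[42,0],[44,16],[46,6],[48,18],[49,0]]
[[15,10],[20,0],[21,16],[23,0],[24,16],[32,0],[33,14],[42,0],[44,16],[46,6],[48,18],[49,0]]
[[15,10],[20,0],[21,16],[23,0],[24,16],[42,0],[44,16],[46,6],[48,18],[49,0]]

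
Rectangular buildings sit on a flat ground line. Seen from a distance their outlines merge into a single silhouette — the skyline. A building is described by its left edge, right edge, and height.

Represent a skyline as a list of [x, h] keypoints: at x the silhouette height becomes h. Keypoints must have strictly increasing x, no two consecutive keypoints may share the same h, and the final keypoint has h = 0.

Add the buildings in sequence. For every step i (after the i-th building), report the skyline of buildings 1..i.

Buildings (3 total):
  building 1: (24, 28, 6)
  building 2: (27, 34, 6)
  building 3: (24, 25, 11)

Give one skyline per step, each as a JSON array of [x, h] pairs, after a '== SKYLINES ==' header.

== SKYLINES ==
[[24,6],[28,0]]
[[24,6],[34,0]]
[[24,11],[25,6],[34,0]]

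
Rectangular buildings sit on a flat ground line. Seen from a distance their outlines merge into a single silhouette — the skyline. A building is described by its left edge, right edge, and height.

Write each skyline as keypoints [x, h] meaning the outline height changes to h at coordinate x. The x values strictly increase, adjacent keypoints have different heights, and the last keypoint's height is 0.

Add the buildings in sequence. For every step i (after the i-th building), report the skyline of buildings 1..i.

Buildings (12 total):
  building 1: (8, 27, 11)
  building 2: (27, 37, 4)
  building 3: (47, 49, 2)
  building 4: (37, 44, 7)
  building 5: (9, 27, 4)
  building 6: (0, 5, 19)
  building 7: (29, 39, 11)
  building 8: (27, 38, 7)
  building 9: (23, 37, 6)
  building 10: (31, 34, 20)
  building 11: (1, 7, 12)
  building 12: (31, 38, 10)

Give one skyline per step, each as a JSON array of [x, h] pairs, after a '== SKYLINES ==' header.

== SKYLINES ==
[[8,11],[27,0]]
[[8,11],[27,4],[37,0]]
[[8,11],[27,4],[37,0],[47,2],[49,0]]
[[8,11],[27,4],[37,7],[44,0],[47,2],[49,0]]
[[8,11],[27,4],[37,7],[44,0],[47,2],[49,0]]
[[0,19],[5,0],[8,11],[27,4],[37,7],[44,0],[47,2],[49,0]]
[[0,19],[5,0],[8,11],[27,4],[29,11],[39,7],[44,0],[47,2],[49,0]]
[[0,19],[5,0],[8,11],[27,7],[29,11],[39,7],[44,0],[47,2],[49,0]]
[[0,19],[5,0],[8,11],[27,7],[29,11],[39,7],[44,0],[47,2],[49,0]]
[[0,19],[5,0],[8,11],[27,7],[29,11],[31,20],[34,11],[39,7],[44,0],[47,2],[49,0]]
[[0,19],[5,12],[7,0],[8,11],[27,7],[29,11],[31,20],[34,11],[39,7],[44,0],[47,2],[49,0]]
[[0,19],[5,12],[7,0],[8,11],[27,7],[29,11],[31,20],[34,11],[39,7],[44,0],[47,2],[49,0]]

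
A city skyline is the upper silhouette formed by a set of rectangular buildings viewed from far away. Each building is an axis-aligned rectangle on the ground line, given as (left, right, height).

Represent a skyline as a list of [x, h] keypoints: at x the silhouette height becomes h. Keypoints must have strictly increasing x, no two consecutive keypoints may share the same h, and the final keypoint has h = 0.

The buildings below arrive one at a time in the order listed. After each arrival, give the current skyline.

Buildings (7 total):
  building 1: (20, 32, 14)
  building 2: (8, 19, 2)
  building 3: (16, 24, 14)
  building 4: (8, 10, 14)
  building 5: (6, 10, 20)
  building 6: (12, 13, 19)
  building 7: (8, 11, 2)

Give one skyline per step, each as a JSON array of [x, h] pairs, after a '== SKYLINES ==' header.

== SKYLINES ==
[[20,14],[32,0]]
[[8,2],[19,0],[20,14],[32,0]]
[[8,2],[16,14],[32,0]]
[[8,14],[10,2],[16,14],[32,0]]
[[6,20],[10,2],[16,14],[32,0]]
[[6,20],[10,2],[12,19],[13,2],[16,14],[32,0]]
[[6,20],[10,2],[12,19],[13,2],[16,14],[32,0]]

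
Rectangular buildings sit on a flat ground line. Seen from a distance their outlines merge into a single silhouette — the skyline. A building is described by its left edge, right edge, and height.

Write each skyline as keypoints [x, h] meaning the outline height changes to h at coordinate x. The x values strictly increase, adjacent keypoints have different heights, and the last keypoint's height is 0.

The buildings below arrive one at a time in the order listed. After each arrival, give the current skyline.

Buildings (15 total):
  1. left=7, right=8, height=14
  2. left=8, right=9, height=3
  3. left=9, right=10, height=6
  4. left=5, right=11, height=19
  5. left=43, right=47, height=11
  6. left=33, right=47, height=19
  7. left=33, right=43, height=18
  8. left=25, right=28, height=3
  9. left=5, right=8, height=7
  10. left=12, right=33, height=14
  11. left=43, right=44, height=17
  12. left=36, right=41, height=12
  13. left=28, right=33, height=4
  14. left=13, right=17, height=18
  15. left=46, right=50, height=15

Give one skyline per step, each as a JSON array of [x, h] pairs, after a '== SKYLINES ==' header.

== SKYLINES ==
[[7,14],[8,0]]
[[7,14],[8,3],[9,0]]
[[7,14],[8,3],[9,6],[10,0]]
[[5,19],[11,0]]
[[5,19],[11,0],[43,11],[47,0]]
[[5,19],[11,0],[33,19],[47,0]]
[[5,19],[11,0],[33,19],[47,0]]
[[5,19],[11,0],[25,3],[28,0],[33,19],[47,0]]
[[5,19],[11,0],[25,3],[28,0],[33,19],[47,0]]
[[5,19],[11,0],[12,14],[33,19],[47,0]]
[[5,19],[11,0],[12,14],[33,19],[47,0]]
[[5,19],[11,0],[12,14],[33,19],[47,0]]
[[5,19],[11,0],[12,14],[33,19],[47,0]]
[[5,19],[11,0],[12,14],[13,18],[17,14],[33,19],[47,0]]
[[5,19],[11,0],[12,14],[13,18],[17,14],[33,19],[47,15],[50,0]]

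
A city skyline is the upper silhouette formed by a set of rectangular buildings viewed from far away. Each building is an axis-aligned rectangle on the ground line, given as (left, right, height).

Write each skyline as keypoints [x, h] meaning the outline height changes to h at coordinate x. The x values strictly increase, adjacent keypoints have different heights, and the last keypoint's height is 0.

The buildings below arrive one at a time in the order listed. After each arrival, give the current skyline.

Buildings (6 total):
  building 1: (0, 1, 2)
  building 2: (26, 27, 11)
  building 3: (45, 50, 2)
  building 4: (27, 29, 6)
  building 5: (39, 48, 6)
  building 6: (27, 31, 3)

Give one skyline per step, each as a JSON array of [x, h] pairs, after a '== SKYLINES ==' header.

== SKYLINES ==
[[0,2],[1,0]]
[[0,2],[1,0],[26,11],[27,0]]
[[0,2],[1,0],[26,11],[27,0],[45,2],[50,0]]
[[0,2],[1,0],[26,11],[27,6],[29,0],[45,2],[50,0]]
[[0,2],[1,0],[26,11],[27,6],[29,0],[39,6],[48,2],[50,0]]
[[0,2],[1,0],[26,11],[27,6],[29,3],[31,0],[39,6],[48,2],[50,0]]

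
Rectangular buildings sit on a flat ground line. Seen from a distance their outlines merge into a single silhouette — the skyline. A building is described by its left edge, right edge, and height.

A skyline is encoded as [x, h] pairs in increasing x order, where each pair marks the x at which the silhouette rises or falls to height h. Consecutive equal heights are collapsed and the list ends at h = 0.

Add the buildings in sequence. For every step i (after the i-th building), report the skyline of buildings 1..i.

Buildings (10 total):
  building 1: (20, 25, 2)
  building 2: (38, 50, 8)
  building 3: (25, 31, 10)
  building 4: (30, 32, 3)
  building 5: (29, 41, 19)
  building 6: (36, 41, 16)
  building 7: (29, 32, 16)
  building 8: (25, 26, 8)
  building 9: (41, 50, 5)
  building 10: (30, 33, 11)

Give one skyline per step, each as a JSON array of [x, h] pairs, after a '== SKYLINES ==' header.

== SKYLINES ==
[[20,2],[25,0]]
[[20,2],[25,0],[38,8],[50,0]]
[[20,2],[25,10],[31,0],[38,8],[50,0]]
[[20,2],[25,10],[31,3],[32,0],[38,8],[50,0]]
[[20,2],[25,10],[29,19],[41,8],[50,0]]
[[20,2],[25,10],[29,19],[41,8],[50,0]]
[[20,2],[25,10],[29,19],[41,8],[50,0]]
[[20,2],[25,10],[29,19],[41,8],[50,0]]
[[20,2],[25,10],[29,19],[41,8],[50,0]]
[[20,2],[25,10],[29,19],[41,8],[50,0]]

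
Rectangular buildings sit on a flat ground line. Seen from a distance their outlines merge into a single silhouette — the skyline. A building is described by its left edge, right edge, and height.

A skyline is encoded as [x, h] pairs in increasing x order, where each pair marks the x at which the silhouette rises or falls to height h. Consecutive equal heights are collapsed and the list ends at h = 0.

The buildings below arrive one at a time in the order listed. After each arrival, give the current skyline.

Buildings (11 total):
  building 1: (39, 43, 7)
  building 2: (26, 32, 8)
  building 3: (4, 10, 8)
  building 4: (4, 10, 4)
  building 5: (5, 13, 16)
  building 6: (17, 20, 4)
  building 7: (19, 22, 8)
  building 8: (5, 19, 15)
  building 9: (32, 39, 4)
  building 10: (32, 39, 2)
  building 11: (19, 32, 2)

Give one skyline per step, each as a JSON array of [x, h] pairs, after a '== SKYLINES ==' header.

== SKYLINES ==
[[39,7],[43,0]]
[[26,8],[32,0],[39,7],[43,0]]
[[4,8],[10,0],[26,8],[32,0],[39,7],[43,0]]
[[4,8],[10,0],[26,8],[32,0],[39,7],[43,0]]
[[4,8],[5,16],[13,0],[26,8],[32,0],[39,7],[43,0]]
[[4,8],[5,16],[13,0],[17,4],[20,0],[26,8],[32,0],[39,7],[43,0]]
[[4,8],[5,16],[13,0],[17,4],[19,8],[22,0],[26,8],[32,0],[39,7],[43,0]]
[[4,8],[5,16],[13,15],[19,8],[22,0],[26,8],[32,0],[39,7],[43,0]]
[[4,8],[5,16],[13,15],[19,8],[22,0],[26,8],[32,4],[39,7],[43,0]]
[[4,8],[5,16],[13,15],[19,8],[22,0],[26,8],[32,4],[39,7],[43,0]]
[[4,8],[5,16],[13,15],[19,8],[22,2],[26,8],[32,4],[39,7],[43,0]]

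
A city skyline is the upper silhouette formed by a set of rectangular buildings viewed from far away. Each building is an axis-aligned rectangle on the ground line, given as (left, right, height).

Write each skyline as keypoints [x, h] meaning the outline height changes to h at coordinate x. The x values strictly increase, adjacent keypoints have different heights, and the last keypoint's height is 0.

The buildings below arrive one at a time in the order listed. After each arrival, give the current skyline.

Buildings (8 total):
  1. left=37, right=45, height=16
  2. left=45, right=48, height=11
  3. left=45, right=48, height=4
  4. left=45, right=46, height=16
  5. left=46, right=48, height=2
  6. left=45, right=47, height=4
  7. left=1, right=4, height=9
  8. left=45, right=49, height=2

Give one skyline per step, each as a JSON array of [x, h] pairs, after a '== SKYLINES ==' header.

== SKYLINES ==
[[37,16],[45,0]]
[[37,16],[45,11],[48,0]]
[[37,16],[45,11],[48,0]]
[[37,16],[46,11],[48,0]]
[[37,16],[46,11],[48,0]]
[[37,16],[46,11],[48,0]]
[[1,9],[4,0],[37,16],[46,11],[48,0]]
[[1,9],[4,0],[37,16],[46,11],[48,2],[49,0]]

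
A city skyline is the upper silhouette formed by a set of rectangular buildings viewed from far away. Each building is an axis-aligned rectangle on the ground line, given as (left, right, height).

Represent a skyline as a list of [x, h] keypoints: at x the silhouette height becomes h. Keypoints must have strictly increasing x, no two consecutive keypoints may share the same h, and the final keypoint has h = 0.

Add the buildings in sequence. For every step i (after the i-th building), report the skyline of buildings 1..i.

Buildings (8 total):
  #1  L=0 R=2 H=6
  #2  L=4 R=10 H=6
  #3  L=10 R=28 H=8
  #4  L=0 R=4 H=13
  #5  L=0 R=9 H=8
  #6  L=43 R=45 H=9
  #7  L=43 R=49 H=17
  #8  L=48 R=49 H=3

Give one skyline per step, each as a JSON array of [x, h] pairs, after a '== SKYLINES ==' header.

== SKYLINES ==
[[0,6],[2,0]]
[[0,6],[2,0],[4,6],[10,0]]
[[0,6],[2,0],[4,6],[10,8],[28,0]]
[[0,13],[4,6],[10,8],[28,0]]
[[0,13],[4,8],[9,6],[10,8],[28,0]]
[[0,13],[4,8],[9,6],[10,8],[28,0],[43,9],[45,0]]
[[0,13],[4,8],[9,6],[10,8],[28,0],[43,17],[49,0]]
[[0,13],[4,8],[9,6],[10,8],[28,0],[43,17],[49,0]]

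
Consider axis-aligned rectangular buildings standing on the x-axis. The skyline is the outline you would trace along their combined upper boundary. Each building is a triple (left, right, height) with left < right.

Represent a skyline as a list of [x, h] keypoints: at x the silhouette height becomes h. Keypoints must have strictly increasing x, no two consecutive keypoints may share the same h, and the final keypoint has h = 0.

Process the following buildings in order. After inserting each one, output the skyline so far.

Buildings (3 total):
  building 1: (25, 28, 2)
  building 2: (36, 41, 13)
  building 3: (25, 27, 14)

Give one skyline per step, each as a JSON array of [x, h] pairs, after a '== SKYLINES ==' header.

== SKYLINES ==
[[25,2],[28,0]]
[[25,2],[28,0],[36,13],[41,0]]
[[25,14],[27,2],[28,0],[36,13],[41,0]]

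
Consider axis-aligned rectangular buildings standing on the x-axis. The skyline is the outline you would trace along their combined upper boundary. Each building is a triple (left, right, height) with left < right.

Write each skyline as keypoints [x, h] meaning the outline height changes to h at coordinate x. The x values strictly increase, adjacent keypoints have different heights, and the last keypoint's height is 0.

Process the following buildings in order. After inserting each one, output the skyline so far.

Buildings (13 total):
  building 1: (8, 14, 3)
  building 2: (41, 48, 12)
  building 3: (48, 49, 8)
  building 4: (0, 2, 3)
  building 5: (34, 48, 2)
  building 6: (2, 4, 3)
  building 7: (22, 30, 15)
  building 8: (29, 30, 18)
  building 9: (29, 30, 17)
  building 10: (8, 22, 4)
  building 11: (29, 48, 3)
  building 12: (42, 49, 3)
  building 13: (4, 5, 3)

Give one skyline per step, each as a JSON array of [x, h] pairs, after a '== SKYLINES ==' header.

== SKYLINES ==
[[8,3],[14,0]]
[[8,3],[14,0],[41,12],[48,0]]
[[8,3],[14,0],[41,12],[48,8],[49,0]]
[[0,3],[2,0],[8,3],[14,0],[41,12],[48,8],[49,0]]
[[0,3],[2,0],[8,3],[14,0],[34,2],[41,12],[48,8],[49,0]]
[[0,3],[4,0],[8,3],[14,0],[34,2],[41,12],[48,8],[49,0]]
[[0,3],[4,0],[8,3],[14,0],[22,15],[30,0],[34,2],[41,12],[48,8],[49,0]]
[[0,3],[4,0],[8,3],[14,0],[22,15],[29,18],[30,0],[34,2],[41,12],[48,8],[49,0]]
[[0,3],[4,0],[8,3],[14,0],[22,15],[29,18],[30,0],[34,2],[41,12],[48,8],[49,0]]
[[0,3],[4,0],[8,4],[22,15],[29,18],[30,0],[34,2],[41,12],[48,8],[49,0]]
[[0,3],[4,0],[8,4],[22,15],[29,18],[30,3],[41,12],[48,8],[49,0]]
[[0,3],[4,0],[8,4],[22,15],[29,18],[30,3],[41,12],[48,8],[49,0]]
[[0,3],[5,0],[8,4],[22,15],[29,18],[30,3],[41,12],[48,8],[49,0]]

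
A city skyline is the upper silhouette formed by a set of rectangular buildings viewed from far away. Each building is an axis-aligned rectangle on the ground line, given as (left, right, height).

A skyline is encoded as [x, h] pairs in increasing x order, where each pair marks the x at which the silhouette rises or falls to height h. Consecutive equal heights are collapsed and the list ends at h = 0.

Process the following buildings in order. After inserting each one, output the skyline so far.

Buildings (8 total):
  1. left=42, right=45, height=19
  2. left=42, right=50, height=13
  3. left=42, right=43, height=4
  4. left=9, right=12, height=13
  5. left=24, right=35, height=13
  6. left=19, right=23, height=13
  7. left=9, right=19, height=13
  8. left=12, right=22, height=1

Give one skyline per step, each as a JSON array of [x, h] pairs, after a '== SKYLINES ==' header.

== SKYLINES ==
[[42,19],[45,0]]
[[42,19],[45,13],[50,0]]
[[42,19],[45,13],[50,0]]
[[9,13],[12,0],[42,19],[45,13],[50,0]]
[[9,13],[12,0],[24,13],[35,0],[42,19],[45,13],[50,0]]
[[9,13],[12,0],[19,13],[23,0],[24,13],[35,0],[42,19],[45,13],[50,0]]
[[9,13],[23,0],[24,13],[35,0],[42,19],[45,13],[50,0]]
[[9,13],[23,0],[24,13],[35,0],[42,19],[45,13],[50,0]]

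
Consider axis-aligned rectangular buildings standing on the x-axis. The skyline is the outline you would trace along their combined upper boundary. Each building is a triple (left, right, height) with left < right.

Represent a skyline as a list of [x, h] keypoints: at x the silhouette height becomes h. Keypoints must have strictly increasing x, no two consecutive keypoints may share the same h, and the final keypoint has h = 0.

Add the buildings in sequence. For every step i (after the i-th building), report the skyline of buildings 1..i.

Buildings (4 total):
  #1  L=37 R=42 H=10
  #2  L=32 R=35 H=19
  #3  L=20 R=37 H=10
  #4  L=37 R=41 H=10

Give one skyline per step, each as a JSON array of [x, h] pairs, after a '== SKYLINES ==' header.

== SKYLINES ==
[[37,10],[42,0]]
[[32,19],[35,0],[37,10],[42,0]]
[[20,10],[32,19],[35,10],[42,0]]
[[20,10],[32,19],[35,10],[42,0]]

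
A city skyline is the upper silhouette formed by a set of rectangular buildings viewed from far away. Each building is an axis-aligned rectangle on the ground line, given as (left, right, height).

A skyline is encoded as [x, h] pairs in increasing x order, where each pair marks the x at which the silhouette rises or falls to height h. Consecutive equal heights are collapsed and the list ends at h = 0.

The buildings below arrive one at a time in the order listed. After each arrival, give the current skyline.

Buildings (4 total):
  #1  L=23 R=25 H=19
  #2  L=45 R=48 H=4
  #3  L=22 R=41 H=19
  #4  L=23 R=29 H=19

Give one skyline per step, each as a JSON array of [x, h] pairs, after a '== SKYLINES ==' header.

== SKYLINES ==
[[23,19],[25,0]]
[[23,19],[25,0],[45,4],[48,0]]
[[22,19],[41,0],[45,4],[48,0]]
[[22,19],[41,0],[45,4],[48,0]]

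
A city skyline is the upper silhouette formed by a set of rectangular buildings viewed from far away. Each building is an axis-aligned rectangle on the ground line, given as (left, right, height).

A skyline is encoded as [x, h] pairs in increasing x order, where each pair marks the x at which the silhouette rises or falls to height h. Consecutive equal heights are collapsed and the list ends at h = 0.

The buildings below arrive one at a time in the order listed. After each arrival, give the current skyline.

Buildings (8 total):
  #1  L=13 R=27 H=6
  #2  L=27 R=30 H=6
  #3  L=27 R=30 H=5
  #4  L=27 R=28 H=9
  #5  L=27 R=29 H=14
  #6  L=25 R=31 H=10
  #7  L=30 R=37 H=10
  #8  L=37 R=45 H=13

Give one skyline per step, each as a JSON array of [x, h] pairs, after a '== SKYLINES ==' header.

== SKYLINES ==
[[13,6],[27,0]]
[[13,6],[30,0]]
[[13,6],[30,0]]
[[13,6],[27,9],[28,6],[30,0]]
[[13,6],[27,14],[29,6],[30,0]]
[[13,6],[25,10],[27,14],[29,10],[31,0]]
[[13,6],[25,10],[27,14],[29,10],[37,0]]
[[13,6],[25,10],[27,14],[29,10],[37,13],[45,0]]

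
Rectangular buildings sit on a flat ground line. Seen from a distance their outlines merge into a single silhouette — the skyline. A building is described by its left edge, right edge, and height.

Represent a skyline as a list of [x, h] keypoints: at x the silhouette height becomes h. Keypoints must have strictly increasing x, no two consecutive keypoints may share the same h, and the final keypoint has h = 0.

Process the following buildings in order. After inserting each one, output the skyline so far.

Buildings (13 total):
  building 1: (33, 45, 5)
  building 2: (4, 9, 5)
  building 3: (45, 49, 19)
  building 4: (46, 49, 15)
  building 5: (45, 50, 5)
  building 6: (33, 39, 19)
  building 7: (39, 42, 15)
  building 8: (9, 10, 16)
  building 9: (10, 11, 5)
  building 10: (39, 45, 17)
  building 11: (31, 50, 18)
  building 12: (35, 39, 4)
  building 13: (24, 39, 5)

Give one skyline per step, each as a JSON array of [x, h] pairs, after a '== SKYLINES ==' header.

== SKYLINES ==
[[33,5],[45,0]]
[[4,5],[9,0],[33,5],[45,0]]
[[4,5],[9,0],[33,5],[45,19],[49,0]]
[[4,5],[9,0],[33,5],[45,19],[49,0]]
[[4,5],[9,0],[33,5],[45,19],[49,5],[50,0]]
[[4,5],[9,0],[33,19],[39,5],[45,19],[49,5],[50,0]]
[[4,5],[9,0],[33,19],[39,15],[42,5],[45,19],[49,5],[50,0]]
[[4,5],[9,16],[10,0],[33,19],[39,15],[42,5],[45,19],[49,5],[50,0]]
[[4,5],[9,16],[10,5],[11,0],[33,19],[39,15],[42,5],[45,19],[49,5],[50,0]]
[[4,5],[9,16],[10,5],[11,0],[33,19],[39,17],[45,19],[49,5],[50,0]]
[[4,5],[9,16],[10,5],[11,0],[31,18],[33,19],[39,18],[45,19],[49,18],[50,0]]
[[4,5],[9,16],[10,5],[11,0],[31,18],[33,19],[39,18],[45,19],[49,18],[50,0]]
[[4,5],[9,16],[10,5],[11,0],[24,5],[31,18],[33,19],[39,18],[45,19],[49,18],[50,0]]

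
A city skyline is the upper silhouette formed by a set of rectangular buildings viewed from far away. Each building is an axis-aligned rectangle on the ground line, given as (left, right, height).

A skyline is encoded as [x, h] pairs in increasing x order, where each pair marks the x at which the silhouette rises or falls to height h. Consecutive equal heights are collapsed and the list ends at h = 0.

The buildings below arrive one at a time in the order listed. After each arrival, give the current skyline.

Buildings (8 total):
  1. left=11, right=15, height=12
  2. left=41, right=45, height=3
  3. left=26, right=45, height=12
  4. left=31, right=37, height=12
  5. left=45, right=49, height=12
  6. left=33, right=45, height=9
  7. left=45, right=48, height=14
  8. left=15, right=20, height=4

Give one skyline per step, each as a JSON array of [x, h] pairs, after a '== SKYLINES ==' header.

== SKYLINES ==
[[11,12],[15,0]]
[[11,12],[15,0],[41,3],[45,0]]
[[11,12],[15,0],[26,12],[45,0]]
[[11,12],[15,0],[26,12],[45,0]]
[[11,12],[15,0],[26,12],[49,0]]
[[11,12],[15,0],[26,12],[49,0]]
[[11,12],[15,0],[26,12],[45,14],[48,12],[49,0]]
[[11,12],[15,4],[20,0],[26,12],[45,14],[48,12],[49,0]]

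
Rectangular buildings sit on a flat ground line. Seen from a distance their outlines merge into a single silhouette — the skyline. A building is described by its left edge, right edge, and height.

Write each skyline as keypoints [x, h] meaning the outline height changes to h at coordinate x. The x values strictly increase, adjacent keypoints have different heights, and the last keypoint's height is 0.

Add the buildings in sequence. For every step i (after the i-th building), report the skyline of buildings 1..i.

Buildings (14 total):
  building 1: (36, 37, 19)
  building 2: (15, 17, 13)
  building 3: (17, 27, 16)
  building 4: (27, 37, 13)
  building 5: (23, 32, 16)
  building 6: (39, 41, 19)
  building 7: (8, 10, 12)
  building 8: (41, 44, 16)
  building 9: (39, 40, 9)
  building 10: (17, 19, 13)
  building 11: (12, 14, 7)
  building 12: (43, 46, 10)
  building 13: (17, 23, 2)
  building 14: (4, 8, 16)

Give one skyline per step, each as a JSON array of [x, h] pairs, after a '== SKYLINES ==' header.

== SKYLINES ==
[[36,19],[37,0]]
[[15,13],[17,0],[36,19],[37,0]]
[[15,13],[17,16],[27,0],[36,19],[37,0]]
[[15,13],[17,16],[27,13],[36,19],[37,0]]
[[15,13],[17,16],[32,13],[36,19],[37,0]]
[[15,13],[17,16],[32,13],[36,19],[37,0],[39,19],[41,0]]
[[8,12],[10,0],[15,13],[17,16],[32,13],[36,19],[37,0],[39,19],[41,0]]
[[8,12],[10,0],[15,13],[17,16],[32,13],[36,19],[37,0],[39,19],[41,16],[44,0]]
[[8,12],[10,0],[15,13],[17,16],[32,13],[36,19],[37,0],[39,19],[41,16],[44,0]]
[[8,12],[10,0],[15,13],[17,16],[32,13],[36,19],[37,0],[39,19],[41,16],[44,0]]
[[8,12],[10,0],[12,7],[14,0],[15,13],[17,16],[32,13],[36,19],[37,0],[39,19],[41,16],[44,0]]
[[8,12],[10,0],[12,7],[14,0],[15,13],[17,16],[32,13],[36,19],[37,0],[39,19],[41,16],[44,10],[46,0]]
[[8,12],[10,0],[12,7],[14,0],[15,13],[17,16],[32,13],[36,19],[37,0],[39,19],[41,16],[44,10],[46,0]]
[[4,16],[8,12],[10,0],[12,7],[14,0],[15,13],[17,16],[32,13],[36,19],[37,0],[39,19],[41,16],[44,10],[46,0]]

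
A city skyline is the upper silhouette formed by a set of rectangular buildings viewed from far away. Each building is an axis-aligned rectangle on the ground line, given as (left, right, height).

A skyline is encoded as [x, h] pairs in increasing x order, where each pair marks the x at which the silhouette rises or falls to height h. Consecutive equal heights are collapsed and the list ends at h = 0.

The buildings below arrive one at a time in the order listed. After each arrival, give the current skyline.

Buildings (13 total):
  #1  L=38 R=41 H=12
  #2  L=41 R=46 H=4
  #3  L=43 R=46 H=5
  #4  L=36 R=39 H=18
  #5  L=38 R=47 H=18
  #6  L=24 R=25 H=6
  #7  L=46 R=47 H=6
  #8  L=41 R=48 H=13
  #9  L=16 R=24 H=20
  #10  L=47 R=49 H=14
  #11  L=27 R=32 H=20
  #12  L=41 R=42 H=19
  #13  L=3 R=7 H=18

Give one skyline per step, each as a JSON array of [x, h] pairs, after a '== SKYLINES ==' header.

== SKYLINES ==
[[38,12],[41,0]]
[[38,12],[41,4],[46,0]]
[[38,12],[41,4],[43,5],[46,0]]
[[36,18],[39,12],[41,4],[43,5],[46,0]]
[[36,18],[47,0]]
[[24,6],[25,0],[36,18],[47,0]]
[[24,6],[25,0],[36,18],[47,0]]
[[24,6],[25,0],[36,18],[47,13],[48,0]]
[[16,20],[24,6],[25,0],[36,18],[47,13],[48,0]]
[[16,20],[24,6],[25,0],[36,18],[47,14],[49,0]]
[[16,20],[24,6],[25,0],[27,20],[32,0],[36,18],[47,14],[49,0]]
[[16,20],[24,6],[25,0],[27,20],[32,0],[36,18],[41,19],[42,18],[47,14],[49,0]]
[[3,18],[7,0],[16,20],[24,6],[25,0],[27,20],[32,0],[36,18],[41,19],[42,18],[47,14],[49,0]]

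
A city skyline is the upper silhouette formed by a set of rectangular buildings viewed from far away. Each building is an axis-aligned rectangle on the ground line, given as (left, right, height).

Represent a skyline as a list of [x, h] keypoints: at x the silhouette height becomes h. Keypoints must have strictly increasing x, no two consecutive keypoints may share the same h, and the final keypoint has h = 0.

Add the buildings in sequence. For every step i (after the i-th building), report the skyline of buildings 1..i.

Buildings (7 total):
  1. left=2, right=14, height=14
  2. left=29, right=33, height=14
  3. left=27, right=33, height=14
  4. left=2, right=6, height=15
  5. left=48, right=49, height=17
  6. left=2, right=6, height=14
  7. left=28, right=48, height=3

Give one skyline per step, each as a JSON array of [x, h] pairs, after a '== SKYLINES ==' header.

== SKYLINES ==
[[2,14],[14,0]]
[[2,14],[14,0],[29,14],[33,0]]
[[2,14],[14,0],[27,14],[33,0]]
[[2,15],[6,14],[14,0],[27,14],[33,0]]
[[2,15],[6,14],[14,0],[27,14],[33,0],[48,17],[49,0]]
[[2,15],[6,14],[14,0],[27,14],[33,0],[48,17],[49,0]]
[[2,15],[6,14],[14,0],[27,14],[33,3],[48,17],[49,0]]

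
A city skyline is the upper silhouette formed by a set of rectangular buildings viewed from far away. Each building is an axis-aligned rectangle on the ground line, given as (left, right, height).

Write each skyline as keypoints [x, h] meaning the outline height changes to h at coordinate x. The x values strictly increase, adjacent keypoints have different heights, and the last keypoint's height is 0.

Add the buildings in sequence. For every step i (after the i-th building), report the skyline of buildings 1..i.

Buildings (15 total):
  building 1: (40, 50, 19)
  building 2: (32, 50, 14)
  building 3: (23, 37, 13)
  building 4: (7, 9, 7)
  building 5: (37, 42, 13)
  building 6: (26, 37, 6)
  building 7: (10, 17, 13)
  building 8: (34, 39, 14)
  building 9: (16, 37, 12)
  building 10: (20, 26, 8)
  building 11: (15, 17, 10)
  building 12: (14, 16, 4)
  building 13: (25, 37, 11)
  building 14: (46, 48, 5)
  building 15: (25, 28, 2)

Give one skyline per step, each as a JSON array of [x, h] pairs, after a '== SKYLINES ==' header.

== SKYLINES ==
[[40,19],[50,0]]
[[32,14],[40,19],[50,0]]
[[23,13],[32,14],[40,19],[50,0]]
[[7,7],[9,0],[23,13],[32,14],[40,19],[50,0]]
[[7,7],[9,0],[23,13],[32,14],[40,19],[50,0]]
[[7,7],[9,0],[23,13],[32,14],[40,19],[50,0]]
[[7,7],[9,0],[10,13],[17,0],[23,13],[32,14],[40,19],[50,0]]
[[7,7],[9,0],[10,13],[17,0],[23,13],[32,14],[40,19],[50,0]]
[[7,7],[9,0],[10,13],[17,12],[23,13],[32,14],[40,19],[50,0]]
[[7,7],[9,0],[10,13],[17,12],[23,13],[32,14],[40,19],[50,0]]
[[7,7],[9,0],[10,13],[17,12],[23,13],[32,14],[40,19],[50,0]]
[[7,7],[9,0],[10,13],[17,12],[23,13],[32,14],[40,19],[50,0]]
[[7,7],[9,0],[10,13],[17,12],[23,13],[32,14],[40,19],[50,0]]
[[7,7],[9,0],[10,13],[17,12],[23,13],[32,14],[40,19],[50,0]]
[[7,7],[9,0],[10,13],[17,12],[23,13],[32,14],[40,19],[50,0]]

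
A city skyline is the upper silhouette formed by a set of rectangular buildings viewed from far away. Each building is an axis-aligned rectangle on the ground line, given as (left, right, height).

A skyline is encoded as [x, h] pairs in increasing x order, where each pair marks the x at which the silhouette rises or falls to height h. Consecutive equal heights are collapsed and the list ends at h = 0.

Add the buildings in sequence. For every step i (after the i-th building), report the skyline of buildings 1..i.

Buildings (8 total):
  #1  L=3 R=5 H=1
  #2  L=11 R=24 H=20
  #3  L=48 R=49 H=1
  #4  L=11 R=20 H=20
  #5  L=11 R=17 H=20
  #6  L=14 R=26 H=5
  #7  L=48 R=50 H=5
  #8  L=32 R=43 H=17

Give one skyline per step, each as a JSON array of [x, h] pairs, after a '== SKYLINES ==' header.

== SKYLINES ==
[[3,1],[5,0]]
[[3,1],[5,0],[11,20],[24,0]]
[[3,1],[5,0],[11,20],[24,0],[48,1],[49,0]]
[[3,1],[5,0],[11,20],[24,0],[48,1],[49,0]]
[[3,1],[5,0],[11,20],[24,0],[48,1],[49,0]]
[[3,1],[5,0],[11,20],[24,5],[26,0],[48,1],[49,0]]
[[3,1],[5,0],[11,20],[24,5],[26,0],[48,5],[50,0]]
[[3,1],[5,0],[11,20],[24,5],[26,0],[32,17],[43,0],[48,5],[50,0]]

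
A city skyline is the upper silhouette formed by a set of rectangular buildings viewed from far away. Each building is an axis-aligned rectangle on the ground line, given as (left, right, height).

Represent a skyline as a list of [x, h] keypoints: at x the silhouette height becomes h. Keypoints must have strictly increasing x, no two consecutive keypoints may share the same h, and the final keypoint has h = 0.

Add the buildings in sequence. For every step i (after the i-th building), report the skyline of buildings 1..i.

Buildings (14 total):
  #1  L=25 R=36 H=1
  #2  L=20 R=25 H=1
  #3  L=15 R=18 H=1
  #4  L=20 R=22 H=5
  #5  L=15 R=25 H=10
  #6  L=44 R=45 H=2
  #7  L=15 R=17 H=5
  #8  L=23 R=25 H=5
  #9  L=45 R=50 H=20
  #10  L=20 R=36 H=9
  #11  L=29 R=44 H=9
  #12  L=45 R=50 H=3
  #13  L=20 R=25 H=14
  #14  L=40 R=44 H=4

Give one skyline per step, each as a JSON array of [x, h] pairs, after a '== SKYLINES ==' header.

== SKYLINES ==
[[25,1],[36,0]]
[[20,1],[36,0]]
[[15,1],[18,0],[20,1],[36,0]]
[[15,1],[18,0],[20,5],[22,1],[36,0]]
[[15,10],[25,1],[36,0]]
[[15,10],[25,1],[36,0],[44,2],[45,0]]
[[15,10],[25,1],[36,0],[44,2],[45,0]]
[[15,10],[25,1],[36,0],[44,2],[45,0]]
[[15,10],[25,1],[36,0],[44,2],[45,20],[50,0]]
[[15,10],[25,9],[36,0],[44,2],[45,20],[50,0]]
[[15,10],[25,9],[44,2],[45,20],[50,0]]
[[15,10],[25,9],[44,2],[45,20],[50,0]]
[[15,10],[20,14],[25,9],[44,2],[45,20],[50,0]]
[[15,10],[20,14],[25,9],[44,2],[45,20],[50,0]]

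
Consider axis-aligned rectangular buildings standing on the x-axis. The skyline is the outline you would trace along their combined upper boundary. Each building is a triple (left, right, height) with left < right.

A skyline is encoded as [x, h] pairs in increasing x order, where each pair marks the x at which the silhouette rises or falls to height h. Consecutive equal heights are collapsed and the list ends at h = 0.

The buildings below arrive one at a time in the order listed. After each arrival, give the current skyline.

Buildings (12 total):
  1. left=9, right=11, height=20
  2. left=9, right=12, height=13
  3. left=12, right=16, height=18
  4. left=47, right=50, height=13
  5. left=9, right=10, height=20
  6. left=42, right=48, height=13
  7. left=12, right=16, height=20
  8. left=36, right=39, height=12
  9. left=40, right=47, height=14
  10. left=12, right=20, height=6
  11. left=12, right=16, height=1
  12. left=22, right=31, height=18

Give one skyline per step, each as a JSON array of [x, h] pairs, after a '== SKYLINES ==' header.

== SKYLINES ==
[[9,20],[11,0]]
[[9,20],[11,13],[12,0]]
[[9,20],[11,13],[12,18],[16,0]]
[[9,20],[11,13],[12,18],[16,0],[47,13],[50,0]]
[[9,20],[11,13],[12,18],[16,0],[47,13],[50,0]]
[[9,20],[11,13],[12,18],[16,0],[42,13],[50,0]]
[[9,20],[11,13],[12,20],[16,0],[42,13],[50,0]]
[[9,20],[11,13],[12,20],[16,0],[36,12],[39,0],[42,13],[50,0]]
[[9,20],[11,13],[12,20],[16,0],[36,12],[39,0],[40,14],[47,13],[50,0]]
[[9,20],[11,13],[12,20],[16,6],[20,0],[36,12],[39,0],[40,14],[47,13],[50,0]]
[[9,20],[11,13],[12,20],[16,6],[20,0],[36,12],[39,0],[40,14],[47,13],[50,0]]
[[9,20],[11,13],[12,20],[16,6],[20,0],[22,18],[31,0],[36,12],[39,0],[40,14],[47,13],[50,0]]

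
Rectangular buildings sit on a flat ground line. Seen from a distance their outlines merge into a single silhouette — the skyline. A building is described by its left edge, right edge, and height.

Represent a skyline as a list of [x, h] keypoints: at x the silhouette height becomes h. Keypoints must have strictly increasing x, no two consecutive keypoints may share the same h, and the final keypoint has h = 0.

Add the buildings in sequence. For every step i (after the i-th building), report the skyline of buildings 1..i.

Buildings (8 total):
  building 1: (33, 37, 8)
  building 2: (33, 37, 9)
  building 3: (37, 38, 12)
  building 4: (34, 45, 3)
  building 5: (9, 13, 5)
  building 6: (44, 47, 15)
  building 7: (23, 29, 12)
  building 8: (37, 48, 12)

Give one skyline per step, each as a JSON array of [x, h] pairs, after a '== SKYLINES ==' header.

== SKYLINES ==
[[33,8],[37,0]]
[[33,9],[37,0]]
[[33,9],[37,12],[38,0]]
[[33,9],[37,12],[38,3],[45,0]]
[[9,5],[13,0],[33,9],[37,12],[38,3],[45,0]]
[[9,5],[13,0],[33,9],[37,12],[38,3],[44,15],[47,0]]
[[9,5],[13,0],[23,12],[29,0],[33,9],[37,12],[38,3],[44,15],[47,0]]
[[9,5],[13,0],[23,12],[29,0],[33,9],[37,12],[44,15],[47,12],[48,0]]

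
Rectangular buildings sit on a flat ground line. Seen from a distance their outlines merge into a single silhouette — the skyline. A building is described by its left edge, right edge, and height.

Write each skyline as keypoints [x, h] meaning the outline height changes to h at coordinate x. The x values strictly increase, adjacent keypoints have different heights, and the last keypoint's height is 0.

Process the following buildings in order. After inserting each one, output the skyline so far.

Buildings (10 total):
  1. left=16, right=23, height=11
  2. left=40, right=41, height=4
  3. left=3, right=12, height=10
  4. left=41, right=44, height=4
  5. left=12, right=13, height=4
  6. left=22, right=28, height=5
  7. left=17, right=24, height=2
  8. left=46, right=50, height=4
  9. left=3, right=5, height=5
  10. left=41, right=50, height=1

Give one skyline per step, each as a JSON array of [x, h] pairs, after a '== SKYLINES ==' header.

== SKYLINES ==
[[16,11],[23,0]]
[[16,11],[23,0],[40,4],[41,0]]
[[3,10],[12,0],[16,11],[23,0],[40,4],[41,0]]
[[3,10],[12,0],[16,11],[23,0],[40,4],[44,0]]
[[3,10],[12,4],[13,0],[16,11],[23,0],[40,4],[44,0]]
[[3,10],[12,4],[13,0],[16,11],[23,5],[28,0],[40,4],[44,0]]
[[3,10],[12,4],[13,0],[16,11],[23,5],[28,0],[40,4],[44,0]]
[[3,10],[12,4],[13,0],[16,11],[23,5],[28,0],[40,4],[44,0],[46,4],[50,0]]
[[3,10],[12,4],[13,0],[16,11],[23,5],[28,0],[40,4],[44,0],[46,4],[50,0]]
[[3,10],[12,4],[13,0],[16,11],[23,5],[28,0],[40,4],[44,1],[46,4],[50,0]]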